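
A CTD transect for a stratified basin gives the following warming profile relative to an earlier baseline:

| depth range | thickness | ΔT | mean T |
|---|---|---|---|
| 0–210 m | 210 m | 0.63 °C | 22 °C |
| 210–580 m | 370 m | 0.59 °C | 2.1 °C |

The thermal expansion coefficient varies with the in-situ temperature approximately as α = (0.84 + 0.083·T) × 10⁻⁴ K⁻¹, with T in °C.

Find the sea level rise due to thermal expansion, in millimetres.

Layer 1: α = (0.84 + 0.083×22)×10⁻⁴ = 2.666×10⁻⁴ K⁻¹
Layer 2: α = (0.84 + 0.083×2.1)×10⁻⁴ = 1.0143×10⁻⁴ K⁻¹
0–210 m: 0.63 × 210 × 2.666×10⁻⁴ = 0.03527118 m
210–580 m: 370 × 0.59 × 1.0143×10⁻⁴ = 0.022142169 m
Δh = 0.03527118 + 0.022142169 = 0.057413349 m

Δh = 57.4 mm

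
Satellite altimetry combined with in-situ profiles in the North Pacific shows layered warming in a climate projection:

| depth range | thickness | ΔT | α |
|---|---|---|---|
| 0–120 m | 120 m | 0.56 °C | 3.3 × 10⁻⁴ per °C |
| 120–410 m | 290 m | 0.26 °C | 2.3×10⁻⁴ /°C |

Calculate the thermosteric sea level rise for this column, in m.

3.3×10⁻⁴ × 0.56 × 120 = 0.022176 m
120–410 m: 2.3×10⁻⁴ × 0.26 × 290 = 0.017342 m
Δh = 0.022176 + 0.017342 = 0.039518 m ≈ 0.040 m

0.040 m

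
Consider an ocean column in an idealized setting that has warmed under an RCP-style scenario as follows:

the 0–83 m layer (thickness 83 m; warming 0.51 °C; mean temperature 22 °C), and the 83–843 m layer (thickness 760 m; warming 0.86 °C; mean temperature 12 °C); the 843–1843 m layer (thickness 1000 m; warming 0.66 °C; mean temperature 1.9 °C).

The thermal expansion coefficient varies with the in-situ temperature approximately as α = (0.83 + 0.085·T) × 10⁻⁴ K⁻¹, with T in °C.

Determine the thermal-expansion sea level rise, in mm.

Layer 1: α = (0.83 + 0.085×22)×10⁻⁴ = 2.7×10⁻⁴ K⁻¹
Layer 2: α = (0.83 + 0.085×12)×10⁻⁴ = 1.85×10⁻⁴ K⁻¹
Layer 3: α = (0.83 + 0.085×1.9)×10⁻⁴ = 0.9915×10⁻⁴ K⁻¹
0–83 m: 83 × 0.51 × 2.7×10⁻⁴ = 0.0114291 m
83–843 m: 0.86 × 1.85×10⁻⁴ × 760 = 0.120916 m
0.66 × 1000 × 0.9915×10⁻⁴ = 0.065439 m
Δh = 0.0114291 + 0.120916 + 0.065439 = 0.1977841 m

198 mm of thermosteric rise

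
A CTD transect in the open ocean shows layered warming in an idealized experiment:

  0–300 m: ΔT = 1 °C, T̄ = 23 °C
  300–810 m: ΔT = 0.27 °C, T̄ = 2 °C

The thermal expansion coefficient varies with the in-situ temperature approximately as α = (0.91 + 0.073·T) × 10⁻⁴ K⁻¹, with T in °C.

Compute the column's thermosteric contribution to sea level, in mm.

Layer 1: α = (0.91 + 0.073×23)×10⁻⁴ = 2.589×10⁻⁴ K⁻¹
Layer 2: α = (0.91 + 0.073×2)×10⁻⁴ = 1.056×10⁻⁴ K⁻¹
2.589×10⁻⁴ × 1 × 300 = 0.07767 m
Layer 2: 510 × 1.056×10⁻⁴ × 0.27 = 0.01454112 m
Δh = 0.07767 + 0.01454112 = 0.09221112 m ≈ 92.2 mm

about 92.2 mm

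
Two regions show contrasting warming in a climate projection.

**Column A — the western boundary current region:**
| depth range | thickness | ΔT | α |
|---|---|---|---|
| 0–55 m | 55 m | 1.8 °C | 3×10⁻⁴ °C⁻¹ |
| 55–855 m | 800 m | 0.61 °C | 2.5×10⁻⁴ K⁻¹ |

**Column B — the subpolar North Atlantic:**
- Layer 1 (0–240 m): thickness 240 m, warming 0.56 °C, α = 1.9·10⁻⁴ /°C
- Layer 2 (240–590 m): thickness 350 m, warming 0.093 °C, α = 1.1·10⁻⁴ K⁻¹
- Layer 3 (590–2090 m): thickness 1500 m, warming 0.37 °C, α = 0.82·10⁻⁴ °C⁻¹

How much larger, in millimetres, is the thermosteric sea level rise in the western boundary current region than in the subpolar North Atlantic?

A 0–55 m: 3×10⁻⁴ × 1.8 × 55 = 0.02970 m
A 55–855 m: 2.5×10⁻⁴ × 0.61 × 800 = 0.12200 m
A total: 0.15170 m
B Layer 1: 0.56 × 240 × 1.9×10⁻⁴ = 0.025536 m
B Layer 2: 1.1×10⁻⁴ × 350 × 0.093 = 0.0035805 m
B 0.37 × 0.82×10⁻⁴ × 1500 = 0.04551 m
B total: 0.0746265 m
Difference: 0.15170 − 0.0746265 = 0.0770735 m

77.1 mm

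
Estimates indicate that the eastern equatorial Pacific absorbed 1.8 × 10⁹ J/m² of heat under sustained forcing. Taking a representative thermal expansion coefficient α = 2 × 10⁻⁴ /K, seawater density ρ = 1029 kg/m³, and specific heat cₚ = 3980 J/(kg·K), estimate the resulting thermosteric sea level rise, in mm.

88 mm

Δh = αQ/(ρcₚ) = 2×10⁻⁴ × 1.8×10⁹ / (1029 × 3980) ≈ 0.087903 m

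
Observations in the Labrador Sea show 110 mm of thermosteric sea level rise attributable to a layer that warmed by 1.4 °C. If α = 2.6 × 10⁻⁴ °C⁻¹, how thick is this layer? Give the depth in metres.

H = Δh/(αΔT) = 0.11 / (2.6×10⁻⁴ × 1.4) ≈ 302.2 m

H ≈ 302 m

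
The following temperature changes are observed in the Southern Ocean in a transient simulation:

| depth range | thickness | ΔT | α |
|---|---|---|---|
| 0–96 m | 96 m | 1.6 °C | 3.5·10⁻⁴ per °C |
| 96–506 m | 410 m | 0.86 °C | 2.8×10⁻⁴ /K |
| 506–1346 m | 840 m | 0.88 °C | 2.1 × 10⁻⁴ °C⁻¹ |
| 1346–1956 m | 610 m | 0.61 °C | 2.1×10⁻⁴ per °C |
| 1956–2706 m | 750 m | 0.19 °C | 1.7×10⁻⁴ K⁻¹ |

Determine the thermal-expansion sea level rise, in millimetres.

3.5×10⁻⁴ × 96 × 1.6 = 0.05376 m
410 × 0.86 × 2.8×10⁻⁴ = 0.098728 m
840 × 2.1×10⁻⁴ × 0.88 = 0.155232 m
Layer 4: 610 × 2.1×10⁻⁴ × 0.61 = 0.078141 m
Layer 5: 1.7×10⁻⁴ × 750 × 0.19 = 0.024225 m
Δh = 0.05376 + 0.098728 + 0.155232 + 0.078141 + 0.024225 = 0.410086 m

Δh = 410 mm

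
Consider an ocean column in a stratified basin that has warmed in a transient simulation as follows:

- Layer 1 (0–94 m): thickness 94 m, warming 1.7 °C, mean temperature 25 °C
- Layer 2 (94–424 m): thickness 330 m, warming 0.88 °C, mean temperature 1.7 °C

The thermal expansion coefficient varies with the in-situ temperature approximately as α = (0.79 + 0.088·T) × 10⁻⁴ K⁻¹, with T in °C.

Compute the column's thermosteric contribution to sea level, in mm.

Layer 1: α = (0.79 + 0.088×25)×10⁻⁴ = 2.99×10⁻⁴ K⁻¹
Layer 2: α = (0.79 + 0.088×1.7)×10⁻⁴ = 0.9396×10⁻⁴ K⁻¹
2.99×10⁻⁴ × 1.7 × 94 = 0.0477802 m
0.9396×10⁻⁴ × 0.88 × 330 = 0.027285984 m
Δh = 0.0477802 + 0.027285984 = 0.075066184 m

75.1 mm of thermosteric rise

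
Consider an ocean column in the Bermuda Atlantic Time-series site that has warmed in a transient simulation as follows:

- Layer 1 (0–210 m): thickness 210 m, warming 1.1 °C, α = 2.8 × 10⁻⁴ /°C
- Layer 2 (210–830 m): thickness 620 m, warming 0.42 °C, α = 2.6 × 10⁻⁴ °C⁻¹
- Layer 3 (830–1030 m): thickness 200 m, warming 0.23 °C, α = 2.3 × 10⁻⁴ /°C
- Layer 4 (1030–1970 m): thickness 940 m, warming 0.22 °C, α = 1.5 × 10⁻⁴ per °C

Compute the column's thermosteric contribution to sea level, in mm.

Δh ≈ 174 mm

0–210 m: 2.8×10⁻⁴ × 1.1 × 210 = 0.06468 m
210–830 m: 0.42 × 620 × 2.6×10⁻⁴ = 0.067704 m
0.23 × 200 × 2.3×10⁻⁴ = 0.01058 m
940 × 0.22 × 1.5×10⁻⁴ = 0.03102 m
Δh = 0.06468 + 0.067704 + 0.01058 + 0.03102 = 0.173984 m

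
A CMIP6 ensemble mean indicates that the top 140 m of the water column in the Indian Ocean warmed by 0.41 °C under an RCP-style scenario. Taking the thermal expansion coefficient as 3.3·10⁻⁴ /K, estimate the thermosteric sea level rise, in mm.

Δh = αΔT·H = 3.3×10⁻⁴ × 0.41 × 140 = 0.018942 m

about 18.9 mm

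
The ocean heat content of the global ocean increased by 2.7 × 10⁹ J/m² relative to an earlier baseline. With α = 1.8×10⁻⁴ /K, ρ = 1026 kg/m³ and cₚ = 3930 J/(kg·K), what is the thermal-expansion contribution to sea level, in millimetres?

Δh ≈ 120 mm

Δh = αQ/(ρcₚ) = 1.8×10⁻⁴ × 2.7×10⁹ / (1026 × 3930) ≈ 0.12053 m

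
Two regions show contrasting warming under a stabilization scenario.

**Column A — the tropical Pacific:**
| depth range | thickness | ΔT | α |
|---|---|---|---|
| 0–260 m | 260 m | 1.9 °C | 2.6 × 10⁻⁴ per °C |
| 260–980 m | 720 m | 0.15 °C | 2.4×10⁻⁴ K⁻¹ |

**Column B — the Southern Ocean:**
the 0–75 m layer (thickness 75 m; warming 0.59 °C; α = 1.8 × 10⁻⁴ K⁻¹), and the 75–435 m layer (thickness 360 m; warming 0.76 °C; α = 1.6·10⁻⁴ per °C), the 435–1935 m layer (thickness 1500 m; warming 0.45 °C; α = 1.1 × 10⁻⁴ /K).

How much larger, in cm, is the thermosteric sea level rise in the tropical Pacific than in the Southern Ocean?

A 0–260 m: 1.9 × 2.6×10⁻⁴ × 260 = 0.12844 m
A 2.4×10⁻⁴ × 0.15 × 720 = 0.02592 m
A total: 0.15436 m
B 0.59 × 1.8×10⁻⁴ × 75 = 0.007965 m
B 0.76 × 360 × 1.6×10⁻⁴ = 0.043776 m
B Layer 3: 0.45 × 1.1×10⁻⁴ × 1500 = 0.07425 m
B total: 0.125991 m
Difference: 0.15436 − 0.125991 = 0.028369 m

2.8 cm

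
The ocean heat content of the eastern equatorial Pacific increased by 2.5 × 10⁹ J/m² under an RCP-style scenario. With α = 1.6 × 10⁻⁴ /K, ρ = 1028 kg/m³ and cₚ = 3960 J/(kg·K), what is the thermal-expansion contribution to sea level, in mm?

Δh = αQ/(ρcₚ) = 1.6×10⁻⁴ × 2.5×10⁹ / (1028 × 3960) ≈ 0.098259 m

about 98.3 mm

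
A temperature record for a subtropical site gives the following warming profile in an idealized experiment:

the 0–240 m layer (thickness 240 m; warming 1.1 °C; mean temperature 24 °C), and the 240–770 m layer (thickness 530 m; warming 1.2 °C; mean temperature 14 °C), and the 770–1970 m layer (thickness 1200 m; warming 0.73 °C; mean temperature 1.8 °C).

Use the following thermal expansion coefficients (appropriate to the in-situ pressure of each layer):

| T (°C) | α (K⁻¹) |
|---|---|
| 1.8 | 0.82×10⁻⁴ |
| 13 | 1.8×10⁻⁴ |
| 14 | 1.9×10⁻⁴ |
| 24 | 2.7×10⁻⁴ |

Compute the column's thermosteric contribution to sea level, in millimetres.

Δh = 264 mm

Layer 1 at 24 °C → α = 2.7×10⁻⁴ K⁻¹
Layer 2 at 14 °C → α = 1.9×10⁻⁴ K⁻¹
Layer 3 at 1.8 °C → α = 0.82×10⁻⁴ K⁻¹
Layer 1: 240 × 1.1 × 2.7×10⁻⁴ = 0.07128 m
Layer 2: 530 × 1.9×10⁻⁴ × 1.2 = 0.12084 m
770–1970 m: 0.73 × 1200 × 0.82×10⁻⁴ = 0.071832 m
Δh = 0.07128 + 0.12084 + 0.071832 = 0.263952 m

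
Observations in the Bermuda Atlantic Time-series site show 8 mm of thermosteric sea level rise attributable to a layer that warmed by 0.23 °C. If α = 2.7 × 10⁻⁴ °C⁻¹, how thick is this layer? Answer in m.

H = Δh/(αΔT) = 0.008 / (2.7×10⁻⁴ × 0.23) ≈ 128.8 m

H ≈ 129 m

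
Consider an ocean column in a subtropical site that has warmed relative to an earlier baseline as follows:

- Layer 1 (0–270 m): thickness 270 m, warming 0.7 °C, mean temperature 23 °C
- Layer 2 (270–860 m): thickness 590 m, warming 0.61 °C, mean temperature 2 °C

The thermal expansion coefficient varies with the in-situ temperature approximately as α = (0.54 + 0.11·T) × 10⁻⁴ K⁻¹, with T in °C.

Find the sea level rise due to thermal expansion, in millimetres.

Layer 1: α = (0.54 + 0.11×23)×10⁻⁴ = 3.07×10⁻⁴ K⁻¹
Layer 2: α = (0.54 + 0.11×2)×10⁻⁴ = 0.76×10⁻⁴ K⁻¹
0.7 × 3.07×10⁻⁴ × 270 = 0.058023 m
Layer 2: 0.61 × 0.76×10⁻⁴ × 590 = 0.0273524 m
Δh = 0.058023 + 0.0273524 = 0.0853754 m ≈ 85 mm

about 85 mm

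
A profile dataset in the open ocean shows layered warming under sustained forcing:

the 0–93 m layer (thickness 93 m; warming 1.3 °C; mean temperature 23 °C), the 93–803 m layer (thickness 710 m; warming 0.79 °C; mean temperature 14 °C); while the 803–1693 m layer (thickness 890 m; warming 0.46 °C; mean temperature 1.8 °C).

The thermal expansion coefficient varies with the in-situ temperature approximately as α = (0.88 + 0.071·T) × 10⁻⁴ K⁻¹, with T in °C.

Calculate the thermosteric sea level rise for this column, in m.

Layer 1: α = (0.88 + 0.071×23)×10⁻⁴ = 2.513×10⁻⁴ K⁻¹
Layer 2: α = (0.88 + 0.071×14)×10⁻⁴ = 1.874×10⁻⁴ K⁻¹
Layer 3: α = (0.88 + 0.071×1.8)×10⁻⁴ = 1.0078×10⁻⁴ K⁻¹
Layer 1: 1.3 × 93 × 2.513×10⁻⁴ = 0.03038217 m
93–803 m: 1.874×10⁻⁴ × 710 × 0.79 = 0.10511266 m
1.0078×10⁻⁴ × 890 × 0.46 = 0.041259332 m
Δh = 0.03038217 + 0.10511266 + 0.041259332 = 0.176754162 m ≈ 0.18 m

0.18 m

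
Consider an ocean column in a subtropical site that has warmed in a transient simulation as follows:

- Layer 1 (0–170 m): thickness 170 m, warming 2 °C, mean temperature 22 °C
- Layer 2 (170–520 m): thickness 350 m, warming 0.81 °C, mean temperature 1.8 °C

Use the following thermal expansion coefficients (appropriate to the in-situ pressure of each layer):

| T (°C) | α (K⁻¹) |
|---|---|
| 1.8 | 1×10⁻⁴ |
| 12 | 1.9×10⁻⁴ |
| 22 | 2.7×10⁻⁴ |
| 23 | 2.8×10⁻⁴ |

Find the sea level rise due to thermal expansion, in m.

Layer 1 at 22 °C → α = 2.7×10⁻⁴ K⁻¹
Layer 2 at 1.8 °C → α = 1×10⁻⁴ K⁻¹
Layer 1: 170 × 2.7×10⁻⁴ × 2 = 0.09180 m
Layer 2: 350 × 1×10⁻⁴ × 0.81 = 0.02835 m
Δh = 0.09180 + 0.02835 = 0.12015 m

Δh ≈ 0.120 m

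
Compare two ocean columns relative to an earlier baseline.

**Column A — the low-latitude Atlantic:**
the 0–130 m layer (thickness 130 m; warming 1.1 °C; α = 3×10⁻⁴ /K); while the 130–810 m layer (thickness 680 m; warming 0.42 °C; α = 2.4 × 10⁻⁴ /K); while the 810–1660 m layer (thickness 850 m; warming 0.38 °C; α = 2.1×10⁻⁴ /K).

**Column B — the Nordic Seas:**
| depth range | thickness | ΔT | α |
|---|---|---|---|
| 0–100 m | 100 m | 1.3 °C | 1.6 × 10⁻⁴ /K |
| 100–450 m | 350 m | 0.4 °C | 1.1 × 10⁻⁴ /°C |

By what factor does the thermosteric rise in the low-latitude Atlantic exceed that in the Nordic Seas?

A Layer 1: 3×10⁻⁴ × 1.1 × 130 = 0.04290 m
A 130–810 m: 680 × 2.4×10⁻⁴ × 0.42 = 0.068544 m
A 2.1×10⁻⁴ × 850 × 0.38 = 0.06783 m
A total: 0.179274 m
B Layer 1: 1.3 × 1.6×10⁻⁴ × 100 = 0.02080 m
B Layer 2: 350 × 1.1×10⁻⁴ × 0.4 = 0.01540 m
B total: 0.03620 m
Ratio: 0.179274 / 0.03620 ≈ 4.952

≈ 5.0×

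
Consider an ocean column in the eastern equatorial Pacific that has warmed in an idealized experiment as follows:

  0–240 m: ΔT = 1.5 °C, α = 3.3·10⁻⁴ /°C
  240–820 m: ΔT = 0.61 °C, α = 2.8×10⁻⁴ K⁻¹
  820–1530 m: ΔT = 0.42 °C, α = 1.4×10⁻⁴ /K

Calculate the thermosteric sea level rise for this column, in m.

Layer 1: 240 × 3.3×10⁻⁴ × 1.5 = 0.11880 m
Layer 2: 2.8×10⁻⁴ × 580 × 0.61 = 0.099064 m
820–1530 m: 710 × 1.4×10⁻⁴ × 0.42 = 0.041748 m
Δh = 0.11880 + 0.099064 + 0.041748 = 0.259612 m ≈ 0.26 m

Δh = 0.26 m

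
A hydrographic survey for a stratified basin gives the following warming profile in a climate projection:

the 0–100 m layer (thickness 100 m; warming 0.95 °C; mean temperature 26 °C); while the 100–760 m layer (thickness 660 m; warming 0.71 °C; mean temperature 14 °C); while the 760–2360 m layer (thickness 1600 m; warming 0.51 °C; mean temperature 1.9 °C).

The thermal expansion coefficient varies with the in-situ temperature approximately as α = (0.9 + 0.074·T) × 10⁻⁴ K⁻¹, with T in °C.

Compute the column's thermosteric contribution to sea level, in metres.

0.202 m of thermosteric rise

Layer 1: α = (0.9 + 0.074×26)×10⁻⁴ = 2.824×10⁻⁴ K⁻¹
Layer 2: α = (0.9 + 0.074×14)×10⁻⁴ = 1.936×10⁻⁴ K⁻¹
Layer 3: α = (0.9 + 0.074×1.9)×10⁻⁴ = 1.0406×10⁻⁴ K⁻¹
Layer 1: 2.824×10⁻⁴ × 100 × 0.95 = 0.026828 m
Layer 2: 1.936×10⁻⁴ × 660 × 0.71 = 0.09072096 m
1.0406×10⁻⁴ × 1600 × 0.51 = 0.08491296 m
Δh = 0.026828 + 0.09072096 + 0.08491296 = 0.20246192 m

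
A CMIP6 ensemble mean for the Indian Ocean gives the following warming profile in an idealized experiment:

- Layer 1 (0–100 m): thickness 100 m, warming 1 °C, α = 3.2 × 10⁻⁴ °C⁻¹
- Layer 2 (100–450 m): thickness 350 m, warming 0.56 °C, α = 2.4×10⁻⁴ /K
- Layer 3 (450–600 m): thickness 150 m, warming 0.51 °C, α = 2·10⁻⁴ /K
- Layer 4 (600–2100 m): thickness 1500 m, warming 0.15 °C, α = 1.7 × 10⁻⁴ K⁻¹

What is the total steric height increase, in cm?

Layer 1: 100 × 3.2×10⁻⁴ × 1 = 0.03200 m
Layer 2: 2.4×10⁻⁴ × 0.56 × 350 = 0.04704 m
0.51 × 150 × 2×10⁻⁴ = 0.01530 m
600–2100 m: 0.15 × 1.7×10⁻⁴ × 1500 = 0.03825 m
Δh = 0.03200 + 0.04704 + 0.01530 + 0.03825 = 0.13259 m

Δh ≈ 13 cm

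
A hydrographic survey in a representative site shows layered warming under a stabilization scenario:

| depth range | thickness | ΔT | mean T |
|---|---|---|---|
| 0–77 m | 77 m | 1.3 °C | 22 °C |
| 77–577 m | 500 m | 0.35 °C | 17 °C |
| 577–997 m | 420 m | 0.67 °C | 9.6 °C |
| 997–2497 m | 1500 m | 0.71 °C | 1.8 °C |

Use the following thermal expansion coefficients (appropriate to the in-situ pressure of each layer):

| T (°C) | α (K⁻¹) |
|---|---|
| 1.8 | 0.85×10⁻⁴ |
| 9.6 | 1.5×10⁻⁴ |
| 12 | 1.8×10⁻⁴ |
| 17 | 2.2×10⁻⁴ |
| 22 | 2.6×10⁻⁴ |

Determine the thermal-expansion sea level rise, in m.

Layer 1 at 22 °C → α = 2.6×10⁻⁴ K⁻¹
Layer 2 at 17 °C → α = 2.2×10⁻⁴ K⁻¹
Layer 3 at 9.6 °C → α = 1.5×10⁻⁴ K⁻¹
Layer 4 at 1.8 °C → α = 0.85×10⁻⁴ K⁻¹
0–77 m: 2.6×10⁻⁴ × 1.3 × 77 = 0.026026 m
77–577 m: 500 × 2.2×10⁻⁴ × 0.35 = 0.03850 m
577–997 m: 0.67 × 420 × 1.5×10⁻⁴ = 0.04221 m
1500 × 0.71 × 0.85×10⁻⁴ = 0.090525 m
Δh = 0.026026 + 0.03850 + 0.04221 + 0.090525 = 0.197261 m ≈ 0.197 m

Δh ≈ 0.197 m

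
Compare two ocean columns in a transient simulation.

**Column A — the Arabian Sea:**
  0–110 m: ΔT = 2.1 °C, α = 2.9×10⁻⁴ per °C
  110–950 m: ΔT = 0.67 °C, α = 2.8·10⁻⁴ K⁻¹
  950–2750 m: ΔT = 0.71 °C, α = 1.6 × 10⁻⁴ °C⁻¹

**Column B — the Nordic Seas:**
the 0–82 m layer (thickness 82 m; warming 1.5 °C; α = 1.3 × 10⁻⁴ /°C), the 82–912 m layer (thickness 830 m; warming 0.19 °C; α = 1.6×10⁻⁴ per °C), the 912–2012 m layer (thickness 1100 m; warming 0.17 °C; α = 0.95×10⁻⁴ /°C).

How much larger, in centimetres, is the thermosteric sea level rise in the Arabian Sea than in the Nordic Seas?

37.0 cm

A Layer 1: 110 × 2.9×10⁻⁴ × 2.1 = 0.06699 m
A 2.8×10⁻⁴ × 0.67 × 840 = 0.157584 m
A 1.6×10⁻⁴ × 0.71 × 1800 = 0.20448 m
A total: 0.429054 m
B 0–82 m: 1.3×10⁻⁴ × 1.5 × 82 = 0.01599 m
B 82–912 m: 0.19 × 830 × 1.6×10⁻⁴ = 0.025232 m
B 912–2012 m: 1100 × 0.95×10⁻⁴ × 0.17 = 0.017765 m
B total: 0.058987 m
Difference: 0.429054 − 0.058987 = 0.370067 m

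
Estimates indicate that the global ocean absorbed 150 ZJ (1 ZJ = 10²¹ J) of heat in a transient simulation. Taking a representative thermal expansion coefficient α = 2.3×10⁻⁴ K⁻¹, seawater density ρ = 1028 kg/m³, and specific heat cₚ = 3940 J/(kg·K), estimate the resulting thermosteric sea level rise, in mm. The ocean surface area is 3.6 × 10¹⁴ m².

23.7 mm of thermosteric rise

Per unit area: Q = 150×10²¹ / (3.6×10¹⁴) ≈ 4.167×10⁸ J/m²
Δh = αQ/(ρcₚ) = 2.3×10⁻⁴ × 4.167×10⁸ / (1028 × 3940) ≈ 0.023663 m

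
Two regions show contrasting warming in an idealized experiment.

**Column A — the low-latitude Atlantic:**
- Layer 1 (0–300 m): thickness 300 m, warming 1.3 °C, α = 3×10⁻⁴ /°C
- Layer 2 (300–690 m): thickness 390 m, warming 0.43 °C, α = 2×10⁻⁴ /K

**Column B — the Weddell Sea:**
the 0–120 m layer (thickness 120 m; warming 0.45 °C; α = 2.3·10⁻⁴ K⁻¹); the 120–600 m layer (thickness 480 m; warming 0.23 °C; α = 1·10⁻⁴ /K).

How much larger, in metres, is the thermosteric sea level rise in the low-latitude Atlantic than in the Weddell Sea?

A 0–300 m: 3×10⁻⁴ × 300 × 1.3 = 0.11700 m
A 300–690 m: 0.43 × 2×10⁻⁴ × 390 = 0.03354 m
A total: 0.15054 m
B Layer 1: 0.45 × 2.3×10⁻⁴ × 120 = 0.01242 m
B 120–600 m: 480 × 1×10⁻⁴ × 0.23 = 0.01104 m
B total: 0.02346 m
Difference: 0.15054 − 0.02346 = 0.12708 m

0.127 m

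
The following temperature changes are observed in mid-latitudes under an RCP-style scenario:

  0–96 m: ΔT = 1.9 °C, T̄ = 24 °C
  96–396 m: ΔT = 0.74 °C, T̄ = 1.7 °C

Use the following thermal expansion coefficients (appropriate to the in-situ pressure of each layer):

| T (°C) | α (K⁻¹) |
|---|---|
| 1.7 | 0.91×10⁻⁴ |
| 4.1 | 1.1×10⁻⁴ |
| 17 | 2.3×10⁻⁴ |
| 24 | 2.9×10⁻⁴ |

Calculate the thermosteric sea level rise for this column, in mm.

Layer 1 at 24 °C → α = 2.9×10⁻⁴ K⁻¹
Layer 2 at 1.7 °C → α = 0.91×10⁻⁴ K⁻¹
0–96 m: 2.9×10⁻⁴ × 1.9 × 96 = 0.052896 m
96–396 m: 0.74 × 300 × 0.91×10⁻⁴ = 0.020202 m
Δh = 0.052896 + 0.020202 = 0.073098 m

Δh = 73 mm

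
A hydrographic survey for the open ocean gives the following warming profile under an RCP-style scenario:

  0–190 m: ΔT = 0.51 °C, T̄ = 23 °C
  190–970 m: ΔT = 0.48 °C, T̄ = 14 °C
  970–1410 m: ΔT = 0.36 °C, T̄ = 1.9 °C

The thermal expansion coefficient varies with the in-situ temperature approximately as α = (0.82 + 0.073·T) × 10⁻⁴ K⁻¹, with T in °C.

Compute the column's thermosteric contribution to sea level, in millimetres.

108 mm

Layer 1: α = (0.82 + 0.073×23)×10⁻⁴ = 2.499×10⁻⁴ K⁻¹
Layer 2: α = (0.82 + 0.073×14)×10⁻⁴ = 1.842×10⁻⁴ K⁻¹
Layer 3: α = (0.82 + 0.073×1.9)×10⁻⁴ = 0.9587×10⁻⁴ K⁻¹
0–190 m: 2.499×10⁻⁴ × 0.51 × 190 = 0.02421531 m
Layer 2: 1.842×10⁻⁴ × 0.48 × 780 = 0.06896448 m
970–1410 m: 0.9587×10⁻⁴ × 0.36 × 440 = 0.015185808 m
Δh = 0.02421531 + 0.06896448 + 0.015185808 = 0.108365598 m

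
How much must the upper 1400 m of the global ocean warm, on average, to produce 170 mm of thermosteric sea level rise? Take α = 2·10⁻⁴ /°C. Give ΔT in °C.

ΔT = Δh/(αH) = 0.17 / (2×10⁻⁴ × 1400) ≈ 0.6071 °C

about 0.61 °C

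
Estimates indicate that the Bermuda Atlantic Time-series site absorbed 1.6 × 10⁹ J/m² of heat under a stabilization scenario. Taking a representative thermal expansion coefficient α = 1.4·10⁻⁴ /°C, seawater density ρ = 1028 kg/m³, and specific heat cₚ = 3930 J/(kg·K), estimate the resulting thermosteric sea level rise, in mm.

Δh = αQ/(ρcₚ) = 1.4×10⁻⁴ × 1.6×10⁹ / (1028 × 3930) ≈ 0.055445 m

about 55.4 mm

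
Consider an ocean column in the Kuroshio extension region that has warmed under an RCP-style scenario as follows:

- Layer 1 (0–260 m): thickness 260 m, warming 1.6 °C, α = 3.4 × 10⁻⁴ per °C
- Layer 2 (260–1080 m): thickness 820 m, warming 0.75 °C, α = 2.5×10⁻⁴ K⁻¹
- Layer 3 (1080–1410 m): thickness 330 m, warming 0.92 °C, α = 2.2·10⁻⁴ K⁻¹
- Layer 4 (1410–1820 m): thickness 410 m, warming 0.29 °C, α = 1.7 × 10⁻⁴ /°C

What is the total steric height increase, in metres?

260 × 1.6 × 3.4×10⁻⁴ = 0.14144 m
0.75 × 2.5×10⁻⁴ × 820 = 0.15375 m
1080–1410 m: 2.2×10⁻⁴ × 0.92 × 330 = 0.066792 m
Layer 4: 410 × 1.7×10⁻⁴ × 0.29 = 0.020213 m
Δh = 0.14144 + 0.15375 + 0.066792 + 0.020213 = 0.382195 m

0.382 m of thermosteric rise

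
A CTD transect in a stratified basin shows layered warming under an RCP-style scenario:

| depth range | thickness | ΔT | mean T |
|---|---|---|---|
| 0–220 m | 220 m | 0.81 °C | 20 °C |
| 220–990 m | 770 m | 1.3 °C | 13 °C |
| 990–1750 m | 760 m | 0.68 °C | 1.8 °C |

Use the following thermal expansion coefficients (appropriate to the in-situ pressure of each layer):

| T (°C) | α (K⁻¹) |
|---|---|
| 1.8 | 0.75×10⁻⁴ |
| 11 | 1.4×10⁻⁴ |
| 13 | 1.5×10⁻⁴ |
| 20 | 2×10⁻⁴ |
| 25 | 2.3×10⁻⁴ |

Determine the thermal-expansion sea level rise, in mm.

Layer 1 at 20 °C → α = 2×10⁻⁴ K⁻¹
Layer 2 at 13 °C → α = 1.5×10⁻⁴ K⁻¹
Layer 3 at 1.8 °C → α = 0.75×10⁻⁴ K⁻¹
Layer 1: 220 × 0.81 × 2×10⁻⁴ = 0.03564 m
220–990 m: 1.5×10⁻⁴ × 770 × 1.3 = 0.15015 m
Layer 3: 0.68 × 0.75×10⁻⁴ × 760 = 0.03876 m
Δh = 0.03564 + 0.15015 + 0.03876 = 0.22455 m

220 mm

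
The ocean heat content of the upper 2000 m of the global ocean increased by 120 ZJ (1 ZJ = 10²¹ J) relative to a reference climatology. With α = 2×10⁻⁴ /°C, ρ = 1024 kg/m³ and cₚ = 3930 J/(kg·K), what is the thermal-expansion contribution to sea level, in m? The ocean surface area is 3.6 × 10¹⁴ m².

Per unit area: Q = 120×10²¹ / (3.6×10¹⁴) ≈ 3.333×10⁸ J/m²
Δh = αQ/(ρcₚ) = 2×10⁻⁴ × 3.333×10⁸ / (1024 × 3930) ≈ 0.016564 m

0.017 m of thermosteric rise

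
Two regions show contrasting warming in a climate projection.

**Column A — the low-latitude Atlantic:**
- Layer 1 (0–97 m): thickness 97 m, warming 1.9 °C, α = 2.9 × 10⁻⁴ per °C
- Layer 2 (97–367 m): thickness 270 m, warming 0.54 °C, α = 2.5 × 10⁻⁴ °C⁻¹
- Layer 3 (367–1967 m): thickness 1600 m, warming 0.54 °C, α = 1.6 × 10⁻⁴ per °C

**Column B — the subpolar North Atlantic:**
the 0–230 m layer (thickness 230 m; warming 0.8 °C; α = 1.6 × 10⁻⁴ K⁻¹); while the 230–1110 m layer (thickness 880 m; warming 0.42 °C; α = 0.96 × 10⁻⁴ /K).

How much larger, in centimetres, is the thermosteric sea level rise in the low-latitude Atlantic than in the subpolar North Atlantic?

A Layer 1: 2.9×10⁻⁴ × 97 × 1.9 = 0.053447 m
A 2.5×10⁻⁴ × 270 × 0.54 = 0.03645 m
A Layer 3: 0.54 × 1600 × 1.6×10⁻⁴ = 0.13824 m
A total: 0.228137 m
B Layer 1: 0.8 × 230 × 1.6×10⁻⁴ = 0.02944 m
B 230–1110 m: 0.42 × 880 × 0.96×10⁻⁴ = 0.0354816 m
B total: 0.0649216 m
Difference: 0.228137 − 0.0649216 = 0.1632154 m

16.3 cm larger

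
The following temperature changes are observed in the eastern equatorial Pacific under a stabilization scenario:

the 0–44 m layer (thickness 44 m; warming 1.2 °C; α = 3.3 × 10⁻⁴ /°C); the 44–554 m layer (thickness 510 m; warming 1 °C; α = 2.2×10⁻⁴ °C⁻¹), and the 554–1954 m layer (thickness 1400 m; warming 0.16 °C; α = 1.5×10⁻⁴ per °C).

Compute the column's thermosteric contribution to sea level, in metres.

44 × 3.3×10⁻⁴ × 1.2 = 0.017424 m
44–554 m: 510 × 1 × 2.2×10⁻⁴ = 0.11220 m
554–1954 m: 0.16 × 1.5×10⁻⁴ × 1400 = 0.03360 m
Δh = 0.017424 + 0.11220 + 0.03360 = 0.163224 m

Δh ≈ 0.163 m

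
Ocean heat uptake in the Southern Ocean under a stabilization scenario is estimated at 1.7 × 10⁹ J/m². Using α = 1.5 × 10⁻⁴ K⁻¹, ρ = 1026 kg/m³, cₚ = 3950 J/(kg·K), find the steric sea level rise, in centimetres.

Δh = αQ/(ρcₚ) = 1.5×10⁻⁴ × 1.7×10⁹ / (1026 × 3950) ≈ 0.062921 m

about 6.3 cm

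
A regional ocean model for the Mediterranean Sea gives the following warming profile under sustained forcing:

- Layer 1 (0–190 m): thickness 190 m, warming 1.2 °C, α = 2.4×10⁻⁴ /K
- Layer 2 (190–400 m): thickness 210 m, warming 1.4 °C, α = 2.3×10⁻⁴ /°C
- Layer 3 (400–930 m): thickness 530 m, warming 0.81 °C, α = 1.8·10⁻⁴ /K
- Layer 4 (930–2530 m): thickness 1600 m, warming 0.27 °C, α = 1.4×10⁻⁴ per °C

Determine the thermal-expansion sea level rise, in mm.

about 260 mm

190 × 1.2 × 2.4×10⁻⁴ = 0.05472 m
Layer 2: 2.3×10⁻⁴ × 1.4 × 210 = 0.06762 m
1.8×10⁻⁴ × 0.81 × 530 = 0.077274 m
Layer 4: 0.27 × 1600 × 1.4×10⁻⁴ = 0.06048 m
Δh = 0.05472 + 0.06762 + 0.077274 + 0.06048 = 0.260094 m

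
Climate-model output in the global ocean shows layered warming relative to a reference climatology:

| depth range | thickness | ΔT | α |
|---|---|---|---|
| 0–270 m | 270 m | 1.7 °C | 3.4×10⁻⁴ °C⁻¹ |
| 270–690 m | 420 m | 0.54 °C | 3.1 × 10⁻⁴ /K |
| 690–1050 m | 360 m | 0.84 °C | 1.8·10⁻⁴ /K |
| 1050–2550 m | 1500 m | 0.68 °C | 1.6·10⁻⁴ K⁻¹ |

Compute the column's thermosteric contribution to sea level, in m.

3.4×10⁻⁴ × 1.7 × 270 = 0.15606 m
420 × 3.1×10⁻⁴ × 0.54 = 0.070308 m
1.8×10⁻⁴ × 360 × 0.84 = 0.054432 m
1050–2550 m: 1.6×10⁻⁴ × 0.68 × 1500 = 0.16320 m
Δh = 0.15606 + 0.070308 + 0.054432 + 0.16320 = 0.44400 m ≈ 0.444 m

about 0.444 m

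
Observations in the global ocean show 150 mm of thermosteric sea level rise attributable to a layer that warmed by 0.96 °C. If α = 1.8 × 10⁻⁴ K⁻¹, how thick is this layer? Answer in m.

H = Δh/(αΔT) = 0.15 / (1.8×10⁻⁴ × 0.96) ≈ 868.1 m

870 m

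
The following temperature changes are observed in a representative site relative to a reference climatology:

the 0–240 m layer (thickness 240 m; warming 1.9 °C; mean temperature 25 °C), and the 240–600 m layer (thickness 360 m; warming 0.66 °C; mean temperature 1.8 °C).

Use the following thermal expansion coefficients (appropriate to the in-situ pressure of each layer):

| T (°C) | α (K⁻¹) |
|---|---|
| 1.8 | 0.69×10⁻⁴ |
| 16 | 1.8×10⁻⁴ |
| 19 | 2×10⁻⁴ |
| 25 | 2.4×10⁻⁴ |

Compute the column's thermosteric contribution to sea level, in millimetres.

Layer 1 at 25 °C → α = 2.4×10⁻⁴ K⁻¹
Layer 2 at 1.8 °C → α = 0.69×10⁻⁴ K⁻¹
2.4×10⁻⁴ × 1.9 × 240 = 0.10944 m
Layer 2: 0.69×10⁻⁴ × 0.66 × 360 = 0.0163944 m
Δh = 0.10944 + 0.0163944 = 0.1258344 m ≈ 126 mm

Δh = 126 mm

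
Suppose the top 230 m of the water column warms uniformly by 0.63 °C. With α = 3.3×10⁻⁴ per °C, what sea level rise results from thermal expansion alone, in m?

0.0478 m

Δh = αΔT·H = 3.3×10⁻⁴ × 0.63 × 230 = 0.047817 m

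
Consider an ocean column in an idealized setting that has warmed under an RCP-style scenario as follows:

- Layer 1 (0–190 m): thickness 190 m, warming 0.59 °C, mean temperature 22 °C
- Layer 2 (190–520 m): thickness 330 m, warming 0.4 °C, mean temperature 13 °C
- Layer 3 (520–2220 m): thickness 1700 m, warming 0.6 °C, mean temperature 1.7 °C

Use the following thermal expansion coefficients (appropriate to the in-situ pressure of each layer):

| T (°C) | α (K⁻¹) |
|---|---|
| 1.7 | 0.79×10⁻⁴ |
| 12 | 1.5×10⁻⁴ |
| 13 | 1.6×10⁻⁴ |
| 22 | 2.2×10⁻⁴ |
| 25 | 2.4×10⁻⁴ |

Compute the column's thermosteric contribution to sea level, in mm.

130 mm

Layer 1 at 22 °C → α = 2.2×10⁻⁴ K⁻¹
Layer 2 at 13 °C → α = 1.6×10⁻⁴ K⁻¹
Layer 3 at 1.7 °C → α = 0.79×10⁻⁴ K⁻¹
0.59 × 2.2×10⁻⁴ × 190 = 0.024662 m
Layer 2: 1.6×10⁻⁴ × 0.4 × 330 = 0.02112 m
Layer 3: 0.6 × 1700 × 0.79×10⁻⁴ = 0.08058 m
Δh = 0.024662 + 0.02112 + 0.08058 = 0.126362 m ≈ 130 mm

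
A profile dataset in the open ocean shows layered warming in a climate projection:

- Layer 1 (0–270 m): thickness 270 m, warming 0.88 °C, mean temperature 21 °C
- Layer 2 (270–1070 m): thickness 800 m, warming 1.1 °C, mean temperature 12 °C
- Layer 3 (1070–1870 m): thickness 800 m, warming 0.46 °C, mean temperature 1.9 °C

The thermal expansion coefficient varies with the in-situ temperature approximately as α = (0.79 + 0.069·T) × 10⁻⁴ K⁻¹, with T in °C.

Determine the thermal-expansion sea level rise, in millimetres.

about 229 mm

Layer 1: α = (0.79 + 0.069×21)×10⁻⁴ = 2.239×10⁻⁴ K⁻¹
Layer 2: α = (0.79 + 0.069×12)×10⁻⁴ = 1.618×10⁻⁴ K⁻¹
Layer 3: α = (0.79 + 0.069×1.9)×10⁻⁴ = 0.9211×10⁻⁴ K⁻¹
Layer 1: 0.88 × 270 × 2.239×10⁻⁴ = 0.05319864 m
270–1070 m: 800 × 1.618×10⁻⁴ × 1.1 = 0.142384 m
Layer 3: 0.9211×10⁻⁴ × 0.46 × 800 = 0.03389648 m
Δh = 0.05319864 + 0.142384 + 0.03389648 = 0.22947912 m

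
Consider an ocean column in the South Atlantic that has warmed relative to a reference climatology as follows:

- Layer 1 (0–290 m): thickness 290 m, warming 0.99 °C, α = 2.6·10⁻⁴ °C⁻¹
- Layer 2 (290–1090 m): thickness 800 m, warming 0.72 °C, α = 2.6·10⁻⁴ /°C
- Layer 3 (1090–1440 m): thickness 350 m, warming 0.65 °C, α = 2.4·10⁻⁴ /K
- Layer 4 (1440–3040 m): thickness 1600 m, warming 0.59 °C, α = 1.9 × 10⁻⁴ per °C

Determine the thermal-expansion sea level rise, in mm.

458 mm of thermosteric rise

290 × 2.6×10⁻⁴ × 0.99 = 0.074646 m
290–1090 m: 0.72 × 2.6×10⁻⁴ × 800 = 0.14976 m
Layer 3: 0.65 × 350 × 2.4×10⁻⁴ = 0.05460 m
1440–3040 m: 1.9×10⁻⁴ × 1600 × 0.59 = 0.17936 m
Δh = 0.074646 + 0.14976 + 0.05460 + 0.17936 = 0.458366 m ≈ 458 mm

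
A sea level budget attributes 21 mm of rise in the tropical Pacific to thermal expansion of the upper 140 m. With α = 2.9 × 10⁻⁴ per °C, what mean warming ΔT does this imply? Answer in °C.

0.517 °C

ΔT = Δh/(αH) = 0.021 / (2.9×10⁻⁴ × 140) ≈ 0.5172 °C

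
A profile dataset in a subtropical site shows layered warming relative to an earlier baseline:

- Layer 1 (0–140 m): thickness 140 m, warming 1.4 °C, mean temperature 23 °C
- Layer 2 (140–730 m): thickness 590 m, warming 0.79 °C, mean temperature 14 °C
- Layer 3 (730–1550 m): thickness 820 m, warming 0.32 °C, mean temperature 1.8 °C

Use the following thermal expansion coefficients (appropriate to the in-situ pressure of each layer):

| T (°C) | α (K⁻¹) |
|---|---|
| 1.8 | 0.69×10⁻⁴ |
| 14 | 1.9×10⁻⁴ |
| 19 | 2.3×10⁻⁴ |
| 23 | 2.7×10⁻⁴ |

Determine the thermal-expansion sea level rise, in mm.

Layer 1 at 23 °C → α = 2.7×10⁻⁴ K⁻¹
Layer 2 at 14 °C → α = 1.9×10⁻⁴ K⁻¹
Layer 3 at 1.8 °C → α = 0.69×10⁻⁴ K⁻¹
Layer 1: 140 × 2.7×10⁻⁴ × 1.4 = 0.05292 m
140–730 m: 0.79 × 1.9×10⁻⁴ × 590 = 0.088559 m
Layer 3: 820 × 0.69×10⁻⁴ × 0.32 = 0.0181056 m
Δh = 0.05292 + 0.088559 + 0.0181056 = 0.1595846 m

about 160 mm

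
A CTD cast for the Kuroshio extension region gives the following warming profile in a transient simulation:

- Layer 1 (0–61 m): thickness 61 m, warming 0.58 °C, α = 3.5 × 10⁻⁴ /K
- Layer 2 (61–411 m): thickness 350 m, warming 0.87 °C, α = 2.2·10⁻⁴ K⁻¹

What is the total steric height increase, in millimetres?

0–61 m: 0.58 × 3.5×10⁻⁴ × 61 = 0.012383 m
61–411 m: 350 × 0.87 × 2.2×10⁻⁴ = 0.06699 m
Δh = 0.012383 + 0.06699 = 0.079373 m

about 79 mm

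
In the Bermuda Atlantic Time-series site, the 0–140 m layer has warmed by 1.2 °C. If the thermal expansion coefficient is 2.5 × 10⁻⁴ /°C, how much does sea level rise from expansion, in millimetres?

Δh = αΔT·H = 2.5×10⁻⁴ × 1.2 × 140 = 0.04200 m

about 42 mm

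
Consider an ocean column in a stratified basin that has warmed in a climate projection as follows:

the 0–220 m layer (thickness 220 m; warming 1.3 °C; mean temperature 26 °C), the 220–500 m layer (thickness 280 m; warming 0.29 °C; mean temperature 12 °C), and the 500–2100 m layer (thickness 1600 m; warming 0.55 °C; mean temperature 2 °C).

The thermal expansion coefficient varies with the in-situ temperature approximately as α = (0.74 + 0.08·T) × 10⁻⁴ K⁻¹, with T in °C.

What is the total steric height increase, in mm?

Layer 1: α = (0.74 + 0.08×26)×10⁻⁴ = 2.82×10⁻⁴ K⁻¹
Layer 2: α = (0.74 + 0.08×12)×10⁻⁴ = 1.7×10⁻⁴ K⁻¹
Layer 3: α = (0.74 + 0.08×2)×10⁻⁴ = 0.9×10⁻⁴ K⁻¹
Layer 1: 220 × 2.82×10⁻⁴ × 1.3 = 0.080652 m
Layer 2: 0.29 × 280 × 1.7×10⁻⁴ = 0.013804 m
Layer 3: 1600 × 0.9×10⁻⁴ × 0.55 = 0.07920 m
Δh = 0.080652 + 0.013804 + 0.07920 = 0.173656 m ≈ 174 mm

about 174 mm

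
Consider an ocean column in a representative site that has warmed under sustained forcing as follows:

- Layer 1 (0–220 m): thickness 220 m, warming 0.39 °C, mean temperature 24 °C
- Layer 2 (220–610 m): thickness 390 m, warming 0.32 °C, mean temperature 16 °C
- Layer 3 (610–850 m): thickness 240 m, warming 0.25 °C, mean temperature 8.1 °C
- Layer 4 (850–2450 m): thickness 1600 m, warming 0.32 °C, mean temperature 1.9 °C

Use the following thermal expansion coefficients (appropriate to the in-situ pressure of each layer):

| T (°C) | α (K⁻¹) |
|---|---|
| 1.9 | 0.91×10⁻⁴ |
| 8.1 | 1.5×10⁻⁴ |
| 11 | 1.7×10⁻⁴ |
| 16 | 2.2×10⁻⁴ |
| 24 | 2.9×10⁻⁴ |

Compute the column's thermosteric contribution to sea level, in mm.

Layer 1 at 24 °C → α = 2.9×10⁻⁴ K⁻¹
Layer 2 at 16 °C → α = 2.2×10⁻⁴ K⁻¹
Layer 3 at 8.1 °C → α = 1.5×10⁻⁴ K⁻¹
Layer 4 at 1.9 °C → α = 0.91×10⁻⁴ K⁻¹
0.39 × 2.9×10⁻⁴ × 220 = 0.024882 m
390 × 2.2×10⁻⁴ × 0.32 = 0.027456 m
Layer 3: 0.25 × 1.5×10⁻⁴ × 240 = 0.00900 m
1600 × 0.32 × 0.91×10⁻⁴ = 0.046592 m
Δh = 0.024882 + 0.027456 + 0.00900 + 0.046592 = 0.10793 m

about 110 mm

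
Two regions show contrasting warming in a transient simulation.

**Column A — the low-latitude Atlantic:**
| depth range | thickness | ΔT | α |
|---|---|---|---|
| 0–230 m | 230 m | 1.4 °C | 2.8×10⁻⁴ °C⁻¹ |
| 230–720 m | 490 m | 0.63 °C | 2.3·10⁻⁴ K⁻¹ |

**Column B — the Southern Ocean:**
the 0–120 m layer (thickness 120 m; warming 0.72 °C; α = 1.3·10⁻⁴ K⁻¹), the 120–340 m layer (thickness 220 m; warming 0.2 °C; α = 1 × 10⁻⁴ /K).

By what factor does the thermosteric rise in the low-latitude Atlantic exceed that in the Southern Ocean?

a factor of 10

A Layer 1: 1.4 × 2.8×10⁻⁴ × 230 = 0.09016 m
A Layer 2: 2.3×10⁻⁴ × 490 × 0.63 = 0.071001 m
A total: 0.161161 m
B 0–120 m: 0.72 × 120 × 1.3×10⁻⁴ = 0.011232 m
B Layer 2: 1×10⁻⁴ × 220 × 0.2 = 0.00440 m
B total: 0.015632 m
Ratio: 0.161161 / 0.015632 ≈ 10.31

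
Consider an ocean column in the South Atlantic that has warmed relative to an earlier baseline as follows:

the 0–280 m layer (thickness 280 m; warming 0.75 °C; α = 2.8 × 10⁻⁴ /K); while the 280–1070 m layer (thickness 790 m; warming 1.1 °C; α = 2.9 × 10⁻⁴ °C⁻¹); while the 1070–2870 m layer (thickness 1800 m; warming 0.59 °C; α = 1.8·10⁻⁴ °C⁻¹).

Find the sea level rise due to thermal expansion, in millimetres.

502 mm

0–280 m: 0.75 × 2.8×10⁻⁴ × 280 = 0.05880 m
Layer 2: 1.1 × 790 × 2.9×10⁻⁴ = 0.25201 m
1.8×10⁻⁴ × 1800 × 0.59 = 0.19116 m
Δh = 0.05880 + 0.25201 + 0.19116 = 0.50197 m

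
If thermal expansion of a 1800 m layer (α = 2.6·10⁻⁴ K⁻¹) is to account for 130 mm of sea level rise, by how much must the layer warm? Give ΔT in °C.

ΔT = Δh/(αH) = 0.13 / (2.6×10⁻⁴ × 1800) ≈ 0.2778 °C

about 0.28 °C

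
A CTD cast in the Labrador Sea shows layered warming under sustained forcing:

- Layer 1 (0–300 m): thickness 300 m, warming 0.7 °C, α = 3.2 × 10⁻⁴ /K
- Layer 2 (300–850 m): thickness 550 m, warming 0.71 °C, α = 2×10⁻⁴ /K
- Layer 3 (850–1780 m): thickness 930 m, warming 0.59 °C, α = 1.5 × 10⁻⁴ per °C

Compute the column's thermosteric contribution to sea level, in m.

Layer 1: 300 × 0.7 × 3.2×10⁻⁴ = 0.06720 m
Layer 2: 550 × 2×10⁻⁴ × 0.71 = 0.07810 m
850–1780 m: 930 × 0.59 × 1.5×10⁻⁴ = 0.082305 m
Δh = 0.06720 + 0.07810 + 0.082305 = 0.227605 m

Δh ≈ 0.23 m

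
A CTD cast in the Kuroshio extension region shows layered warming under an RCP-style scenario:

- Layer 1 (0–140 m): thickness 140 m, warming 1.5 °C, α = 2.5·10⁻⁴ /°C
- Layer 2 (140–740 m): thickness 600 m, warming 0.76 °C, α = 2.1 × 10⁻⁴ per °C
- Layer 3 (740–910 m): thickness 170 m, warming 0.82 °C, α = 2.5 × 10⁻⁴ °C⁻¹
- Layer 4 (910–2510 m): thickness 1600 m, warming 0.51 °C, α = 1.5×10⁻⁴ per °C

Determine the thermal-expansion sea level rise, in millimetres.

140 × 1.5 × 2.5×10⁻⁴ = 0.05250 m
140–740 m: 0.76 × 2.1×10⁻⁴ × 600 = 0.09576 m
Layer 3: 2.5×10⁻⁴ × 170 × 0.82 = 0.03485 m
910–2510 m: 0.51 × 1.5×10⁻⁴ × 1600 = 0.12240 m
Δh = 0.05250 + 0.09576 + 0.03485 + 0.12240 = 0.30551 m ≈ 306 mm

about 306 mm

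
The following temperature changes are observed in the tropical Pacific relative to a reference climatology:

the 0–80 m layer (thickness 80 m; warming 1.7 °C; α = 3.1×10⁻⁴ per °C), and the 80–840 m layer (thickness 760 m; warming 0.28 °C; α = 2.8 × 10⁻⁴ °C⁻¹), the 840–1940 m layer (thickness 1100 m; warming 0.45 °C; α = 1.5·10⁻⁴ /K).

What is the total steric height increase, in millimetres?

Δh ≈ 176 mm

3.1×10⁻⁴ × 1.7 × 80 = 0.04216 m
80–840 m: 760 × 0.28 × 2.8×10⁻⁴ = 0.059584 m
0.45 × 1.5×10⁻⁴ × 1100 = 0.07425 m
Δh = 0.04216 + 0.059584 + 0.07425 = 0.175994 m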